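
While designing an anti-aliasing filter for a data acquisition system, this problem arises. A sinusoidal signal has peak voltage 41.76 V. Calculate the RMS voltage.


RMS voltage for a sinusoidal waveform:
V_rms = V_peak / sqrt(2)
      = 41.76 / 1.414214
      = 29.529 V

29.529 V


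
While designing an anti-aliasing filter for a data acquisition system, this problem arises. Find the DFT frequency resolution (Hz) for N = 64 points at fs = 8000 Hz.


DFT frequency resolution:
df = fs / N
   = 8000 / 64
   = 125.0 Hz

125.0 Hz


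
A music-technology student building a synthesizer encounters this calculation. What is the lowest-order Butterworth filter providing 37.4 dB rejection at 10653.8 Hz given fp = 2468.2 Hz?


Butterworth filter order formula:
n = log10(10^(A/10) - 1) / (2 * log10(f_stop/f_pass))
10^(37.4/10) - 1 = 5494.4087
f_stop/f_pass = 10653.8 / 2468.2 = 4.3164
n = 2.9442 -> ceil = 3

3


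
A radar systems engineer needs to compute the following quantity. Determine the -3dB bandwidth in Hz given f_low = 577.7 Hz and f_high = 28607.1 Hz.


Bandwidth is the difference of -3dB frequencies:
BW = f_high - f_low
   = 28607.1 - 577.7
   = 28029.4 Hz

28029.4 Hz


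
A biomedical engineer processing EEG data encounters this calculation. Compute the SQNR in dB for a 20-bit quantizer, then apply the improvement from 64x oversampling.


Step 1 — baseline SQNR at Nyquist:
SQNR_base = 6.02*N + 1.76
          = 6.02*20 + 1.76
          = 122.16 dB

Step 2 — oversampling processing gain:
G = 10*log10(OSR) = 10*log10(64) = 18.06 dB

Step 3 — total:
SQNR_total = 122.16 + 18.06 = 140.22 dB

Base SQNR = 122.16 dB; oversampled SQNR = 140.22 dB


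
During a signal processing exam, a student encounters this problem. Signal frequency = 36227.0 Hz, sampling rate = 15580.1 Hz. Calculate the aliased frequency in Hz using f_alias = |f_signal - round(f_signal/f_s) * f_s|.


Compute the nearest integer multiple of fs to the signal:
n = round(36227.0 / 15580.1) = 2
f_alias = |36227.0 - 2 * 15580.1|
        = |36227.0 - 31160.2|
        = 5066.8 Hz

5066.8


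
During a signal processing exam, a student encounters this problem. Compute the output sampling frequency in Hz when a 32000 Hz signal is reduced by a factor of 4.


Decimation reduces the sample rate:
fs_out = fs_in / M
       = 32000 / 4
       = 8000.0 Hz

8000.0 Hz


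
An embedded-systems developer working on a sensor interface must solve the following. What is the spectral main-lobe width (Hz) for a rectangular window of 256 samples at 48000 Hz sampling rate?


Main lobe width for a rectangular window:
Width = 2 * fs / N
      = 2 * 48000 / 256
      = 96000 / 256
      = 375.0 Hz

375.0 Hz


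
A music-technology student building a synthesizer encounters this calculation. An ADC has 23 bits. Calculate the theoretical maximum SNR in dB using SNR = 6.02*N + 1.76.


Theoretical SNR for a full-scale sinusoid:
SNR = 6.02 * N + 1.76
    = 6.02 * 23 + 1.76
    = 138.46 + 1.76
    = 140.22 dB

140.22 dB


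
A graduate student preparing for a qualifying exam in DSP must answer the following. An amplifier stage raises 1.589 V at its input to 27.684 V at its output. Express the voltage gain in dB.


Voltage gain in dB:
G = 20 * log10(Vout / Vin)
  = 20 * log10(27.684 / 1.589)
  = 20 * log10(17.422278)
  = 20 * 1.241105
  = 24.82 dB

24.82 dB


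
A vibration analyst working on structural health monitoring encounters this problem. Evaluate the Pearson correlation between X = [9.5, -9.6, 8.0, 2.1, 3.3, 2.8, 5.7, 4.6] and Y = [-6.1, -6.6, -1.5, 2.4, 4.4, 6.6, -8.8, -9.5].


Pearson correlation coefficient (population):
r = cov(X,Y) / (std(X) * std(Y))
Mean X = 3.3, Mean Y = -2.3875
Cov(X,Y) = 0.0775
Std(X) = 5.432311, Std(Y) = 5.850093
r = 0.0024

0.0024


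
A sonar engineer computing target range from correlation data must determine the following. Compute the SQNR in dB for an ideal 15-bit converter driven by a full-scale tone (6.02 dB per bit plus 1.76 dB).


Theoretical SNR for a full-scale sinusoid:
SNR = 6.02 * N + 1.76
    = 6.02 * 15 + 1.76
    = 90.3 + 1.76
    = 92.06 dB

92.06 dB


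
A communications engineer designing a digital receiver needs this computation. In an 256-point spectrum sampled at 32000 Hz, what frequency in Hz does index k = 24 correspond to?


Frequency of DFT bin k:
f_k = k * fs / N
    = 24 * 32000 / 256
    = 768000 / 256
    = 3000.0 Hz

3000.0 Hz


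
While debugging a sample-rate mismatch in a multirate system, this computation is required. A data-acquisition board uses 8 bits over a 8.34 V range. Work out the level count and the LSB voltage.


Step 1 — number of quantization levels:
L = 2^N = 2^8 = 256

Step 2 — LSB step size:
delta = Vfs / L
      = 8.34 / 256
      = 0.03257812 V

Levels = 256; step size = 0.03257812 V


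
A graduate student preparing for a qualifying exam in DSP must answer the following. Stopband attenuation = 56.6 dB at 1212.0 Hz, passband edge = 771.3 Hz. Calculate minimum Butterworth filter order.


Butterworth filter order formula:
n = log10(10^(A/10) - 1) / (2 * log10(f_stop/f_pass))
10^(56.6/10) - 1 = 457087.1896
f_stop/f_pass = 1212.0 / 771.3 = 1.5714
n = 14.4182 -> ceil = 15

15


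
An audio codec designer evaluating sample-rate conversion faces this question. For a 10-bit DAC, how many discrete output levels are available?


Number of quantization levels = 2^N
= 2^10
= 1024

1024


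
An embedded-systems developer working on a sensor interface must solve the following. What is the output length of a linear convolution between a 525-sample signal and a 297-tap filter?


Linear convolution output length:
L = N + M - 1
  = 525 + 297 - 1
  = 821 samples

821


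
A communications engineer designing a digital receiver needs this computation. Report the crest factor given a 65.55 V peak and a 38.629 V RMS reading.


Crest factor is the ratio of peak to RMS:
CF = V_peak / V_rms
   = 65.55 / 38.629
   = 1.6969

1.6969


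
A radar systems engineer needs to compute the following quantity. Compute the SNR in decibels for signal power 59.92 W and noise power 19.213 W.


SNR in decibels:
SNR = 10 * log10(Ps / Pn)
    = 10 * log10(59.92 / 19.213)
    = 10 * log10(3.1187)
    = 10 * 0.494
    = 4.94 dB

4.94 dB


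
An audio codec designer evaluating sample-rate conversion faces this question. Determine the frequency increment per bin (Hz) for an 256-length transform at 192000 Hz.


DFT frequency resolution:
df = fs / N
   = 192000 / 256
   = 750.0 Hz

750.0 Hz


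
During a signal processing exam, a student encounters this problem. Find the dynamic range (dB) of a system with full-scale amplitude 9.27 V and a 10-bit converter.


Dynamic range from full-scale to LSB:
V_min = V_max / 2^bits = 9.27 / 2^10
DR = 20 * log10(V_max / V_min)
   = 20 * log10(2^10)
   = 20 * 10 * log10(2)
   = 60.21 dB

60.21 dB


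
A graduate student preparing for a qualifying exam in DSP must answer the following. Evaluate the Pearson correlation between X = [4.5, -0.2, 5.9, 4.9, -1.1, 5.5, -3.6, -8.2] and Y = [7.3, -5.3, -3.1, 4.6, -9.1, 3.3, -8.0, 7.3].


Pearson correlation coefficient (population):
r = cov(X,Y) / (std(X) * std(Y))
Mean X = 0.9625, Mean Y = -0.375
Cov(X,Y) = 4.768437
Std(X) = 4.787467, Std(Y) = 6.344437
r = 0.157

0.157


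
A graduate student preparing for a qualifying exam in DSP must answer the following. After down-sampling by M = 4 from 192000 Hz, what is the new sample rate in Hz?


Decimation reduces the sample rate:
fs_out = fs_in / M
       = 192000 / 4
       = 48000.0 Hz

48000.0 Hz


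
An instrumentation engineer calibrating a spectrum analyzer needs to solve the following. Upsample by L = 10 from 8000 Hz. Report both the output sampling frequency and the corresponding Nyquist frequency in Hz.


Step 1 — output sample rate after interpolation by L:
fs_out = L * fs_in = 10 * 8000 = 80000 Hz

Step 2 — Nyquist frequency of the output stream:
f_Nyq = fs_out / 2 = 80000 / 2 = 40000.0 Hz

fs_out = 80000 Hz; f_Nyquist = 40000.0 Hz


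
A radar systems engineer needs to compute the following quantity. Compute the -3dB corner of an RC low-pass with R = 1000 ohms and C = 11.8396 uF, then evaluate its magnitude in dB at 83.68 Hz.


Step 1 — cutoff frequency:
fc = 1 / (2*pi*R*C)
C = 11.8396 uF = 1.18396e-05 F
fc = 1 / (2*pi*1000*1.18396e-05)
   = 13.4426 Hz

Step 2 — magnitude at f = 83.68 Hz:
|H(f)| = 1 / sqrt(1 + (f/fc)^2)
f/fc = 83.68 / 13.4426 = 6.224986
|H| = 1 / sqrt(1 + 38.750451) = 0.1586094
|H|_dB = 20*log10(0.1586094) = -15.99 dB

fc = 13.4426 Hz; |H(83.68 Hz)| = -15.99 dB


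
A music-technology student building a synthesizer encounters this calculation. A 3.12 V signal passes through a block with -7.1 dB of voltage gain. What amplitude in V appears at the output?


Output voltage from dB gain:
V_out = V_in * 10^(gain_dB / 20)
      = 3.12 * 10^(-7.1 / 20)
      = 3.12 * 0.44157
      = 1.3777 V

1.3777 V


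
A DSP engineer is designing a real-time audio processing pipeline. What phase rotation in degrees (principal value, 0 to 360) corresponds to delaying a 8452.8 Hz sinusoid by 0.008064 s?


Phase shift from frequency and time delay:
phi = 360 * f * t_delay
    = 360 * 8452.8 * 0.008064
    = 24538.82 degrees
    mod 360 = 58.82 degrees

58.82 degrees


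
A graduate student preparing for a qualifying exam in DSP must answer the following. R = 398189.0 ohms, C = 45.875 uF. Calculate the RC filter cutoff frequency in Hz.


Cutoff frequency of a first-order RC filter:
fc = 1 / (2 * pi * R * C)
C = 45.875 uF = 4.5875e-05 F
fc = 1 / (2 * pi * 398189.0 * 4.5875e-05)
   = 1 / 114.77444570762
   = 0.008713 Hz

0.008713 Hz


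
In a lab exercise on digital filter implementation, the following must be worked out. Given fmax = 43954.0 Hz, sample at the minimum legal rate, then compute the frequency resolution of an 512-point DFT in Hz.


Step 1 — Nyquist sampling rate:
fs = 2 * fmax = 2 * 43954.0 = 87908.0 Hz

Step 2 — DFT bin spacing:
df = fs / N = 87908.0 / 512 = 171.6953 Hz

171.6953 Hz


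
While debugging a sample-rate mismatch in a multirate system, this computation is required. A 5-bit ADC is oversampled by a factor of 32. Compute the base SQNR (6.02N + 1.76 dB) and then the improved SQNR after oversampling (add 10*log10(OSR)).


Step 1 — baseline SQNR at Nyquist:
SQNR_base = 6.02*N + 1.76
          = 6.02*5 + 1.76
          = 31.86 dB

Step 2 — oversampling processing gain:
G = 10*log10(OSR) = 10*log10(32) = 15.05 dB

Step 3 — total:
SQNR_total = 31.86 + 15.05 = 46.91 dB

Base SQNR = 31.86 dB; oversampled SQNR = 46.91 dB


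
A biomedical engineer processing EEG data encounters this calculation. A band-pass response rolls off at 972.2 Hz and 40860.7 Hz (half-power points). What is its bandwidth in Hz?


Bandwidth is the difference of -3dB frequencies:
BW = f_high - f_low
   = 40860.7 - 972.2
   = 39888.5 Hz

39888.5 Hz


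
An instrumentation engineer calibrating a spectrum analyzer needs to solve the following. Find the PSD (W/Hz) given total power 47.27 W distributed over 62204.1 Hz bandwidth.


Power spectral density:
PSD = P / BW
    = 47.27 / 62204.1
    = 0.00075992 W/Hz

0.00075992 W/Hz


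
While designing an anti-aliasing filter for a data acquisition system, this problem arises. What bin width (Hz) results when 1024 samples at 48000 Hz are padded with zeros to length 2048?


Frequency resolution after zero-padding:
N_padded = 1024 * 2 = 2048
df = fs / N_padded
   = 48000 / 2048
   = 23.4375 Hz

23.4375 Hz


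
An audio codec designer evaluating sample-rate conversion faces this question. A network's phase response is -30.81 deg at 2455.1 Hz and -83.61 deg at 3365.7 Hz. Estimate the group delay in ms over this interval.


Group delay from phase difference:
tau = -d(phi)/d(omega)
d(phi) = -52.8 deg = -0.921534 rad
d(omega) = 2*pi*(3365.7 - 2455.1) = 5721.4685 rad/s
tau = -(-0.921534) / 5721.4685
    = 0.1611 ms

0.1611 ms


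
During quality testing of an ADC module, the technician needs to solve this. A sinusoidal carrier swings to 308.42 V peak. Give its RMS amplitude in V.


RMS voltage for a sinusoidal waveform:
V_rms = V_peak / sqrt(2)
      = 308.42 / 1.414214
      = 218.086 V

218.086 V


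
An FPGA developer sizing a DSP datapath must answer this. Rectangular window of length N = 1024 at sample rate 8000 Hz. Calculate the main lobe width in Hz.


Main lobe width for a rectangular window:
Width = 2 * fs / N
      = 2 * 8000 / 1024
      = 16000 / 1024
      = 15.625 Hz

15.625 Hz


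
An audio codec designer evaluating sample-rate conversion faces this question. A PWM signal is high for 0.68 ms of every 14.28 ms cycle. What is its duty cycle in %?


Duty cycle as a percentage:
DC = (t_on / T) * 100
   = (0.68 / 14.28) * 100
   = 0.047619 * 100
   = 4.76 %

4.76 %


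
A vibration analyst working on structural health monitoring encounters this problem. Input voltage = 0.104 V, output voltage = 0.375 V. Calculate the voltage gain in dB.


Voltage gain in dB:
G = 20 * log10(Vout / Vin)
  = 20 * log10(0.375 / 0.104)
  = 20 * log10(3.605769)
  = 20 * 0.556998
  = 11.14 dB

11.14 dB


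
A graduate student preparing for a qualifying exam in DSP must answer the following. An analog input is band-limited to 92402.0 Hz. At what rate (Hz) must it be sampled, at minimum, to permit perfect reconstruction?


The Nyquist rate is twice the maximum frequency component.
fs_min = 2 * fmax
      = 2 * 92402.0
      = 184804.0 Hz

184804.0


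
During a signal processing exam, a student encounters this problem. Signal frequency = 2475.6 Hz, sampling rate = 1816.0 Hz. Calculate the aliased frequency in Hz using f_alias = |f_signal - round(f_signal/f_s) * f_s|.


Compute the nearest integer multiple of fs to the signal:
n = round(2475.6 / 1816.0) = 1
f_alias = |2475.6 - 1 * 1816.0|
        = |2475.6 - 1816.0|
        = 659.6 Hz

659.6


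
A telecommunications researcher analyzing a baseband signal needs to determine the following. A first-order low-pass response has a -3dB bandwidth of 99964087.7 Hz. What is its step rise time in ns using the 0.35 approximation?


Rise time from bandwidth relationship:
tr = 0.35 / BW
   = 0.35 / 99964087.7
   = 3.501257382e-09 s
   = 3.5013 ns

3.5013 ns


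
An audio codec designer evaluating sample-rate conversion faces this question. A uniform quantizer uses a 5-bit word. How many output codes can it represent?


Number of quantization levels = 2^N
= 2^5
= 32

32


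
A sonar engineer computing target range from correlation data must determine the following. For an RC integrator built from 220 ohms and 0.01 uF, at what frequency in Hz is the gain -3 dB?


Cutoff frequency of a first-order RC filter:
fc = 1 / (2 * pi * R * C)
C = 0.01 uF = 1e-08 F
fc = 1 / (2 * pi * 220 * 1e-08)
   = 1 / 1.3823007675795e-05
   = 72343.155951 Hz

72343.155951 Hz


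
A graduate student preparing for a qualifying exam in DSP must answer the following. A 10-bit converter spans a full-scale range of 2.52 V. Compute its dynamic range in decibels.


Dynamic range from full-scale to LSB:
V_min = V_max / 2^bits = 2.52 / 2^10
DR = 20 * log10(V_max / V_min)
   = 20 * log10(2^10)
   = 20 * 10 * log10(2)
   = 60.21 dB

60.21 dB


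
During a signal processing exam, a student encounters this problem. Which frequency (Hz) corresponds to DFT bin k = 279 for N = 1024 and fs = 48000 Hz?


Frequency of DFT bin k:
f_k = k * fs / N
    = 279 * 48000 / 1024
    = 13392000 / 1024
    = 13078.125 Hz

13078.125 Hz


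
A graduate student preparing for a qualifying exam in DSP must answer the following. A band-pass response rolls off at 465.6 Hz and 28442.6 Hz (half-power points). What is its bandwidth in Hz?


Bandwidth is the difference of -3dB frequencies:
BW = f_high - f_low
   = 28442.6 - 465.6
   = 27977.0 Hz

27977.0 Hz


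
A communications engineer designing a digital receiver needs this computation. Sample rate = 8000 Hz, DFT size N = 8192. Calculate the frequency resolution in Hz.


DFT frequency resolution:
df = fs / N
   = 8000 / 8192
   = 0.9766 Hz

0.9766 Hz


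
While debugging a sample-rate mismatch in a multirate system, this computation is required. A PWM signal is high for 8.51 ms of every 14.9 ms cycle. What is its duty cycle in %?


Duty cycle as a percentage:
DC = (t_on / T) * 100
   = (8.51 / 14.9) * 100
   = 0.571141 * 100
   = 57.11 %

57.11 %


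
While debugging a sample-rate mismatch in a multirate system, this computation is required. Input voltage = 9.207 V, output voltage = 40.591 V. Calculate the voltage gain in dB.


Voltage gain in dB:
G = 20 * log10(Vout / Vin)
  = 20 * log10(40.591 / 9.207)
  = 20 * log10(4.408711)
  = 20 * 0.644312
  = 12.89 dB

12.89 dB


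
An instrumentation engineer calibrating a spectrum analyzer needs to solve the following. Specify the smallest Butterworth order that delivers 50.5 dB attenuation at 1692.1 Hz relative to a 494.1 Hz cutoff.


Butterworth filter order formula:
n = log10(10^(A/10) - 1) / (2 * log10(f_stop/f_pass))
10^(50.5/10) - 1 = 112200.8454
f_stop/f_pass = 1692.1 / 494.1 = 3.4246
n = 4.7231 -> ceil = 5

5


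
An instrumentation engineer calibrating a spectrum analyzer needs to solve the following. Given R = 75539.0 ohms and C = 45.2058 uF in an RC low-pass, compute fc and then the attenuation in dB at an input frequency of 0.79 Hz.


Step 1 — cutoff frequency:
fc = 1 / (2*pi*R*C)
C = 45.2058 uF = 4.52058e-05 F
fc = 1 / (2*pi*75539.0*4.52058e-05)
   = 0.0466074 Hz

Step 2 — magnitude at f = 0.79 Hz:
|H(f)| = 1 / sqrt(1 + (f/fc)^2)
f/fc = 0.79 / 0.0466074 = 16.950098
|H| = 1 / sqrt(1 + 287.305822) = 0.0588943
|H|_dB = 20*log10(0.0588943) = -24.6 dB

fc = 0.0466074 Hz; |H(0.79 Hz)| = -24.6 dB


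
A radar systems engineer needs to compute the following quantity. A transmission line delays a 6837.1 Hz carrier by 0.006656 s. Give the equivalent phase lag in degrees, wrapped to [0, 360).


Phase shift from frequency and time delay:
phi = 360 * f * t_delay
    = 360 * 6837.1 * 0.006656
    = 16382.79 degrees
    mod 360 = 182.79 degrees

182.79 degrees


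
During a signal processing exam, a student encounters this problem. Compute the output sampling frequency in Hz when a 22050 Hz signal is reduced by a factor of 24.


Decimation reduces the sample rate:
fs_out = fs_in / M
       = 22050 / 24
       = 918.75 Hz

918.75 Hz


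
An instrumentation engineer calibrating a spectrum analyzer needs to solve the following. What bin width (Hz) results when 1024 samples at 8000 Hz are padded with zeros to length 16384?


Frequency resolution after zero-padding:
N_padded = 1024 * 16 = 16384
df = fs / N_padded
   = 8000 / 16384
   = 0.4883 Hz

0.4883 Hz


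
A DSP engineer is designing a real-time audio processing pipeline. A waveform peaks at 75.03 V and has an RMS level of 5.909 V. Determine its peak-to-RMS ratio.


Crest factor is the ratio of peak to RMS:
CF = V_peak / V_rms
   = 75.03 / 5.909
   = 12.6976

12.6976


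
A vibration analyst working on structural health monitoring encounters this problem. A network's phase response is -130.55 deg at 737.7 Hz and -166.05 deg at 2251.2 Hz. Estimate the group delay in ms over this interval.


Group delay from phase difference:
tau = -d(phi)/d(omega)
d(phi) = -35.5 deg = -0.619592 rad
d(omega) = 2*pi*(2251.2 - 737.7) = 9509.601 rad/s
tau = -(-0.619592) / 9509.601
    = 0.0652 ms

0.0652 ms


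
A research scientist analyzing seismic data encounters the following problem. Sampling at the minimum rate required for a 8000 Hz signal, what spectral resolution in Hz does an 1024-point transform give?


Step 1 — Nyquist sampling rate:
fs = 2 * fmax = 2 * 8000 = 16000 Hz

Step 2 — DFT bin spacing:
df = fs / N = 16000 / 1024 = 15.625 Hz

15.625 Hz


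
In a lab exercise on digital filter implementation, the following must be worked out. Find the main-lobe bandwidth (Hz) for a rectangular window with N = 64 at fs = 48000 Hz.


Main lobe width for a rectangular window:
Width = 2 * fs / N
      = 2 * 48000 / 64
      = 96000 / 64
      = 1500.0 Hz

1500.0 Hz


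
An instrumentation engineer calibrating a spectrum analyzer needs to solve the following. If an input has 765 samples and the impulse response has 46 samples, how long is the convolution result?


Linear convolution output length:
L = N + M - 1
  = 765 + 46 - 1
  = 810 samples

810


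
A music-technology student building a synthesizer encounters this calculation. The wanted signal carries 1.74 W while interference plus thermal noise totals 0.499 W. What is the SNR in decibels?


SNR in decibels:
SNR = 10 * log10(Ps / Pn)
    = 10 * log10(1.74 / 0.499)
    = 10 * log10(3.487)
    = 10 * 0.5424
    = 5.42 dB

5.42 dB


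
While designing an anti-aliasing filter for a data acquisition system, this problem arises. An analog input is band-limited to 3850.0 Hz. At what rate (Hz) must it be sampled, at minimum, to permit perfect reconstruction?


The Nyquist rate is twice the maximum frequency component.
fs_min = 2 * fmax
      = 2 * 3850.0
      = 7700.0 Hz

7700.0


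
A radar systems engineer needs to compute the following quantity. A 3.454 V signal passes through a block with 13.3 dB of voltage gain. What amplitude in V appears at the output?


Output voltage from dB gain:
V_out = V_in * 10^(gain_dB / 20)
      = 3.454 * 10^(13.3 / 20)
      = 3.454 * 4.62381
      = 15.9706 V

15.9706 V


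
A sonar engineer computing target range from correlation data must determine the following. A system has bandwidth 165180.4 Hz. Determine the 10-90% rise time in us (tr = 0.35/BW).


Rise time from bandwidth relationship:
tr = 0.35 / BW
   = 0.35 / 165180.4
   = 2.118895462e-06 s
   = 2.1189 us

2.1189 us


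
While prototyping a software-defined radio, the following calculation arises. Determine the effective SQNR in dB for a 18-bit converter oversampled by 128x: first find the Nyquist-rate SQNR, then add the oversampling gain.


Step 1 — baseline SQNR at Nyquist:
SQNR_base = 6.02*N + 1.76
          = 6.02*18 + 1.76
          = 110.12 dB

Step 2 — oversampling processing gain:
G = 10*log10(OSR) = 10*log10(128) = 21.07 dB

Step 3 — total:
SQNR_total = 110.12 + 21.07 = 131.19 dB

Base SQNR = 110.12 dB; oversampled SQNR = 131.19 dB


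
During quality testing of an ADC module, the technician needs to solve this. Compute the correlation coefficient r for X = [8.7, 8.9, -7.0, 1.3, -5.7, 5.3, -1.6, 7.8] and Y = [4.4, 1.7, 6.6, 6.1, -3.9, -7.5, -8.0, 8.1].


Pearson correlation coefficient (population):
r = cov(X,Y) / (std(X) * std(Y))
Mean X = 2.2125, Mean Y = 0.9375
Cov(X,Y) = 7.125781
Std(X) = 6.025039, Std(Y) = 6.093631
r = 0.1941

0.1941


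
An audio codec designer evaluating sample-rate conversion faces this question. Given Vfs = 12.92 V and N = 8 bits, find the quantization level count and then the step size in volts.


Step 1 — number of quantization levels:
L = 2^N = 2^8 = 256

Step 2 — LSB step size:
delta = Vfs / L
      = 12.92 / 256
      = 0.05046875 V

Levels = 256; step size = 0.05046875 V


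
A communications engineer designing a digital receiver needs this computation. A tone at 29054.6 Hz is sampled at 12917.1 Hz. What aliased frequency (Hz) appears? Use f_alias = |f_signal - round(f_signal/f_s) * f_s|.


Compute the nearest integer multiple of fs to the signal:
n = round(29054.6 / 12917.1) = 2
f_alias = |29054.6 - 2 * 12917.1|
        = |29054.6 - 25834.2|
        = 3220.4 Hz

3220.4


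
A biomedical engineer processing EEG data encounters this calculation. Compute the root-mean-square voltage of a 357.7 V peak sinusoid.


RMS voltage for a sinusoidal waveform:
V_rms = V_peak / sqrt(2)
      = 357.7 / 1.414214
      = 252.932 V

252.932 V


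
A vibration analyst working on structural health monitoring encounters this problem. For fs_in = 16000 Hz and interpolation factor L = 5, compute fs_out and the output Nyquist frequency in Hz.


Step 1 — output sample rate after interpolation by L:
fs_out = L * fs_in = 5 * 16000 = 80000 Hz

Step 2 — Nyquist frequency of the output stream:
f_Nyq = fs_out / 2 = 80000 / 2 = 40000.0 Hz

fs_out = 80000 Hz; f_Nyquist = 40000.0 Hz


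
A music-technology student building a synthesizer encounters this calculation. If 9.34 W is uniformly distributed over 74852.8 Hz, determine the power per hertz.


Power spectral density:
PSD = P / BW
    = 9.34 / 74852.8
    = 0.00012478 W/Hz

0.00012478 W/Hz


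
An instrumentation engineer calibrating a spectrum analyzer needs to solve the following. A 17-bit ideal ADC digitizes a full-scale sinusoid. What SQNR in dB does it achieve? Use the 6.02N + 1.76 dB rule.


Theoretical SNR for a full-scale sinusoid:
SNR = 6.02 * N + 1.76
    = 6.02 * 17 + 1.76
    = 102.34 + 1.76
    = 104.1 dB

104.1 dB


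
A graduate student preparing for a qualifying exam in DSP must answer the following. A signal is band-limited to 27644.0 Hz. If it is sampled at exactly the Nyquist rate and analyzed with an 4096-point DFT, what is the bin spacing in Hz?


Step 1 — Nyquist sampling rate:
fs = 2 * fmax = 2 * 27644.0 = 55288.0 Hz

Step 2 — DFT bin spacing:
df = fs / N = 55288.0 / 4096 = 13.498 Hz

13.498 Hz


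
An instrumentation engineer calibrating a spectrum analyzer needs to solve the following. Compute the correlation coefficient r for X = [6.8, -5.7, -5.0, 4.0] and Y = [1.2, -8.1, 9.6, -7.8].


Pearson correlation coefficient (population):
r = cov(X,Y) / (std(X) * std(Y))
Mean X = 0.025, Mean Y = -1.275
Cov(X,Y) = -6.185625
Std(X) = 5.471003, Std(Y) = 7.306632
r = -0.1547

-0.1547


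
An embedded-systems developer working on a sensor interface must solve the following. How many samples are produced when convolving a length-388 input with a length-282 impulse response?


Linear convolution output length:
L = N + M - 1
  = 388 + 282 - 1
  = 669 samples

669


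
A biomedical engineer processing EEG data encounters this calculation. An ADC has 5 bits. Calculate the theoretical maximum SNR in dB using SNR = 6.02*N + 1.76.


Theoretical SNR for a full-scale sinusoid:
SNR = 6.02 * N + 1.76
    = 6.02 * 5 + 1.76
    = 30.1 + 1.76
    = 31.86 dB

31.86 dB


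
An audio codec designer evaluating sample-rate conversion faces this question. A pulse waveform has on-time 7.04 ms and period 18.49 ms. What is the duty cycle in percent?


Duty cycle as a percentage:
DC = (t_on / T) * 100
   = (7.04 / 18.49) * 100
   = 0.380746 * 100
   = 38.07 %

38.07 %


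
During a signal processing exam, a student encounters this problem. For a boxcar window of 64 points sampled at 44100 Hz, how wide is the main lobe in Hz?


Main lobe width for a rectangular window:
Width = 2 * fs / N
      = 2 * 44100 / 64
      = 88200 / 64
      = 1378.125 Hz

1378.125 Hz


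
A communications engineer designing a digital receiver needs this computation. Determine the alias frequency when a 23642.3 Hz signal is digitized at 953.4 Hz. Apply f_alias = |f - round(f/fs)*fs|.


Compute the nearest integer multiple of fs to the signal:
n = round(23642.3 / 953.4) = 25
f_alias = |23642.3 - 25 * 953.4|
        = |23642.3 - 23835.0|
        = 192.7 Hz

192.7


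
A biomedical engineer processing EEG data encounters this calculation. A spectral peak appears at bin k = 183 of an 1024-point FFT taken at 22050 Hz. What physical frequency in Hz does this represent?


Frequency of DFT bin k:
f_k = k * fs / N
    = 183 * 22050 / 1024
    = 4035150 / 1024
    = 3940.576 Hz

3940.576 Hz


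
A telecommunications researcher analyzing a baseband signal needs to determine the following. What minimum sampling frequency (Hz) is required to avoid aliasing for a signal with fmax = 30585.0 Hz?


The Nyquist rate is twice the maximum frequency component.
fs_min = 2 * fmax
      = 2 * 30585.0
      = 61170.0 Hz

61170.0


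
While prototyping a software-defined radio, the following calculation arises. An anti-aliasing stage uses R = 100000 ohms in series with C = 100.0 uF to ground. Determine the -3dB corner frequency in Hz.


Cutoff frequency of a first-order RC filter:
fc = 1 / (2 * pi * R * C)
C = 100.0 uF = 0.0001 F
fc = 1 / (2 * pi * 100000 * 0.0001)
   = 1 / 62.831853071796
   = 0.015915 Hz

0.015915 Hz


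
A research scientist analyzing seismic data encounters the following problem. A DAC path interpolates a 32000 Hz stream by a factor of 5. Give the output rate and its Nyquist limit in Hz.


Step 1 — output sample rate after interpolation by L:
fs_out = L * fs_in = 5 * 32000 = 160000 Hz

Step 2 — Nyquist frequency of the output stream:
f_Nyq = fs_out / 2 = 160000 / 2 = 80000.0 Hz

fs_out = 160000 Hz; f_Nyquist = 80000.0 Hz


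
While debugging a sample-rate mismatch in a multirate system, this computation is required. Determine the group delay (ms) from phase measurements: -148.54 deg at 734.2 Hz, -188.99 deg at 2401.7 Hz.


Group delay from phase difference:
tau = -d(phi)/d(omega)
d(phi) = -40.45 deg = -0.705986 rad
d(omega) = 2*pi*(2401.7 - 734.2) = 10477.2115 rad/s
tau = -(-0.705986) / 10477.2115
    = 0.0674 ms

0.0674 ms


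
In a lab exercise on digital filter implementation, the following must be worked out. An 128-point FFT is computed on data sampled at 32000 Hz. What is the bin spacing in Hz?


DFT frequency resolution:
df = fs / N
   = 32000 / 128
   = 250.0 Hz

250.0 Hz


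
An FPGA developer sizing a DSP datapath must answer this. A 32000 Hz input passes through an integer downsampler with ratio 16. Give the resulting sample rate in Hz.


Decimation reduces the sample rate:
fs_out = fs_in / M
       = 32000 / 16
       = 2000.0 Hz

2000.0 Hz


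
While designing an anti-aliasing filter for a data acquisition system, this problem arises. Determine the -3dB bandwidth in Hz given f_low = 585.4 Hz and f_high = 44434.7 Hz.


Bandwidth is the difference of -3dB frequencies:
BW = f_high - f_low
   = 44434.7 - 585.4
   = 43849.3 Hz

43849.3 Hz


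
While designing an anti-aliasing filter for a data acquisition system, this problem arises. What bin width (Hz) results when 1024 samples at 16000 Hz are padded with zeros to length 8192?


Frequency resolution after zero-padding:
N_padded = 1024 * 8 = 8192
df = fs / N_padded
   = 16000 / 8192
   = 1.9531 Hz

1.9531 Hz


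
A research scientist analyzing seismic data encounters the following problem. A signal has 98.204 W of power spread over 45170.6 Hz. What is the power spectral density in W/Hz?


Power spectral density:
PSD = P / BW
    = 98.204 / 45170.6
    = 0.00217407 W/Hz

0.00217407 W/Hz


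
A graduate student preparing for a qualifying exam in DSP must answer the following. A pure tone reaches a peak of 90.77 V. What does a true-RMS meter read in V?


RMS voltage for a sinusoidal waveform:
V_rms = V_peak / sqrt(2)
      = 90.77 / 1.414214
      = 64.184 V

64.184 V


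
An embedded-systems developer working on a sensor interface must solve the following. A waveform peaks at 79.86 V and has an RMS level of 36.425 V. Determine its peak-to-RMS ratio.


Crest factor is the ratio of peak to RMS:
CF = V_peak / V_rms
   = 79.86 / 36.425
   = 2.1925

2.1925


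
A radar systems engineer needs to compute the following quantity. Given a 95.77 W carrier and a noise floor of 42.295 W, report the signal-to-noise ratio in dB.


SNR in decibels:
SNR = 10 * log10(Ps / Pn)
    = 10 * log10(95.77 / 42.295)
    = 10 * log10(2.2643)
    = 10 * 0.3549
    = 3.55 dB

3.55 dB


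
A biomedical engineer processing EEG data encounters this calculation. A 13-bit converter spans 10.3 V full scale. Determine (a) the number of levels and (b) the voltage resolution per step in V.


Step 1 — number of quantization levels:
L = 2^N = 2^13 = 8192

Step 2 — LSB step size:
delta = Vfs / L
      = 10.3 / 8192
      = 0.00125732 V

Levels = 8192; step size = 0.00125732 V


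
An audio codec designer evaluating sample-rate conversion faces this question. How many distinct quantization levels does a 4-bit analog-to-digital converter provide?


Number of quantization levels = 2^N
= 2^4
= 16

16


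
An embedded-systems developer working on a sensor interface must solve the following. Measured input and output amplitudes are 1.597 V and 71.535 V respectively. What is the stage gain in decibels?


Voltage gain in dB:
G = 20 * log10(Vout / Vin)
  = 20 * log10(71.535 / 1.597)
  = 20 * log10(44.793363)
  = 20 * 1.651214
  = 33.02 dB

33.02 dB


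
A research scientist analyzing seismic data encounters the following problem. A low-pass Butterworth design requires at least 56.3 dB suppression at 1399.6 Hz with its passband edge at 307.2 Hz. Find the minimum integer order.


Butterworth filter order formula:
n = log10(10^(A/10) - 1) / (2 * log10(f_stop/f_pass))
10^(56.3/10) - 1 = 426578.5188
f_stop/f_pass = 1399.6 / 307.2 = 4.556
n = 4.2743 -> ceil = 5

5


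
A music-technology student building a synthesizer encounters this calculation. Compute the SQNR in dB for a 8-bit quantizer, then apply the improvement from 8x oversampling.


Step 1 — baseline SQNR at Nyquist:
SQNR_base = 6.02*N + 1.76
          = 6.02*8 + 1.76
          = 49.92 dB

Step 2 — oversampling processing gain:
G = 10*log10(OSR) = 10*log10(8) = 9.03 dB

Step 3 — total:
SQNR_total = 49.92 + 9.03 = 58.95 dB

Base SQNR = 49.92 dB; oversampled SQNR = 58.95 dB


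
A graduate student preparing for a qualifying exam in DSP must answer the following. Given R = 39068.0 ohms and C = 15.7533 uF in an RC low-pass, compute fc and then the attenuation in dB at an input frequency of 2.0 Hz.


Step 1 — cutoff frequency:
fc = 1 / (2*pi*R*C)
C = 15.7533 uF = 1.57533e-05 F
fc = 1 / (2*pi*39068.0*1.57533e-05)
   = 0.258599 Hz

Step 2 — magnitude at f = 2.0 Hz:
|H(f)| = 1 / sqrt(1 + (f/fc)^2)
f/fc = 2.0 / 0.258599 = 7.733982
|H| = 1 / sqrt(1 + 59.814478) = 0.128232
|H|_dB = 20*log10(0.128232) = -17.84 dB

fc = 0.258599 Hz; |H(2.0 Hz)| = -17.84 dB


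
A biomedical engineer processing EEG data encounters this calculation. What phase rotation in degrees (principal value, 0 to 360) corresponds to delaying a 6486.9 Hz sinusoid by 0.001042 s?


Phase shift from frequency and time delay:
phi = 360 * f * t_delay
    = 360 * 6486.9 * 0.001042
    = 2433.37 degrees
    mod 360 = 273.37 degrees

273.37 degrees


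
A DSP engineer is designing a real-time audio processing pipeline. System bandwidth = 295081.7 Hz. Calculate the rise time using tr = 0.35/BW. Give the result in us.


Rise time from bandwidth relationship:
tr = 0.35 / BW
   = 0.35 / 295081.7
   = 1.186112185e-06 s
   = 1.1861 us

1.1861 us


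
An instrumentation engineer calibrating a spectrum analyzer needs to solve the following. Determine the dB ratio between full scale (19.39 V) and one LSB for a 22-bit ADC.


Dynamic range from full-scale to LSB:
V_min = V_max / 2^bits = 19.39 / 2^22
DR = 20 * log10(V_max / V_min)
   = 20 * log10(2^22)
   = 20 * 22 * log10(2)
   = 132.45 dB

132.45 dB


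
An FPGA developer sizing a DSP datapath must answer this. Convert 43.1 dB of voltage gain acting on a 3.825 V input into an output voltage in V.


Output voltage from dB gain:
V_out = V_in * 10^(gain_dB / 20)
      = 3.825 * 10^(43.1 / 20)
      = 3.825 * 142.889396
      = 546.5519 V

546.5519 V


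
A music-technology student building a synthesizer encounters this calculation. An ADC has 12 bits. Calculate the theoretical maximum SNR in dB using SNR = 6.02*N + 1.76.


Theoretical SNR for a full-scale sinusoid:
SNR = 6.02 * N + 1.76
    = 6.02 * 12 + 1.76
    = 72.24 + 1.76
    = 74.0 dB

74.0 dB


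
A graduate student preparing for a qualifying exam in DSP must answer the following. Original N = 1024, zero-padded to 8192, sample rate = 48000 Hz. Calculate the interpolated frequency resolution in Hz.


Frequency resolution after zero-padding:
N_padded = 1024 * 8 = 8192
df = fs / N_padded
   = 48000 / 8192
   = 5.8594 Hz

5.8594 Hz


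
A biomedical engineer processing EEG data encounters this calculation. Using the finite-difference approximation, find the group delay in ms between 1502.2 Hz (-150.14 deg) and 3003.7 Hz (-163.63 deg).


Group delay from phase difference:
tau = -d(phi)/d(omega)
d(phi) = -13.49 deg = -0.235445 rad
d(omega) = 2*pi*(3003.7 - 1502.2) = 9434.2027 rad/s
tau = -(-0.235445) / 9434.2027
    = 0.025 ms

0.025 ms


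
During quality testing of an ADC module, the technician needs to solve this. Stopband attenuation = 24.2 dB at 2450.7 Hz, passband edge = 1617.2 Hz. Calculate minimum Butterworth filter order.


Butterworth filter order formula:
n = log10(10^(A/10) - 1) / (2 * log10(f_stop/f_pass))
10^(24.2/10) - 1 = 262.0268
f_stop/f_pass = 2450.7 / 1617.2 = 1.5154
n = 6.698 -> ceil = 7

7


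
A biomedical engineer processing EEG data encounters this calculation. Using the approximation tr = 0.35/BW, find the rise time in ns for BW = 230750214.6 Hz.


Rise time from bandwidth relationship:
tr = 0.35 / BW
   = 0.35 / 230750214.6
   = 1.516791655e-09 s
   = 1.5168 ns

1.5168 ns


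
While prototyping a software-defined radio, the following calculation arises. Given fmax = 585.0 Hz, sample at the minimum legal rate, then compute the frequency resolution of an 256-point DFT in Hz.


Step 1 — Nyquist sampling rate:
fs = 2 * fmax = 2 * 585.0 = 1170.0 Hz

Step 2 — DFT bin spacing:
df = fs / N = 1170.0 / 256 = 4.5703 Hz

4.5703 Hz


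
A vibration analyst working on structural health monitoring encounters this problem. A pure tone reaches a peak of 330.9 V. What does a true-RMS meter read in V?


RMS voltage for a sinusoidal waveform:
V_rms = V_peak / sqrt(2)
      = 330.9 / 1.414214
      = 233.982 V

233.982 V


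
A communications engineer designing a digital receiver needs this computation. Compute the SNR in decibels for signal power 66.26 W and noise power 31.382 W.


SNR in decibels:
SNR = 10 * log10(Ps / Pn)
    = 10 * log10(66.26 / 31.382)
    = 10 * log10(2.1114)
    = 10 * 0.3246
    = 3.25 dB

3.25 dB


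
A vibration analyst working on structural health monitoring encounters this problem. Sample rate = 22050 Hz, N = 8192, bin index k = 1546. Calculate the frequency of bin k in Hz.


Frequency of DFT bin k:
f_k = k * fs / N
    = 1546 * 22050 / 8192
    = 34089300 / 8192
    = 4161.292 Hz

4161.292 Hz


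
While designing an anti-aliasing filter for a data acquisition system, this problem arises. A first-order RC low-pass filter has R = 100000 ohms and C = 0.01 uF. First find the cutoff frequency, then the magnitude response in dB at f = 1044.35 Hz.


Step 1 — cutoff frequency:
fc = 1 / (2*pi*R*C)
C = 0.01 uF = 1e-08 F
fc = 1 / (2*pi*100000*1e-08)
   = 159.155 Hz

Step 2 — magnitude at f = 1044.35 Hz:
|H(f)| = 1 / sqrt(1 + (f/fc)^2)
f/fc = 1044.35 / 159.155 = 6.561842
|H| = 1 / sqrt(1 + 43.05777) = 0.1506568
|H|_dB = 20*log10(0.1506568) = -16.44 dB

fc = 159.155 Hz; |H(1044.35 Hz)| = -16.44 dB


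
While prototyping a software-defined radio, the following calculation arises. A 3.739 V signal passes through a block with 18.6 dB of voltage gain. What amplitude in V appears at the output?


Output voltage from dB gain:
V_out = V_in * 10^(gain_dB / 20)
      = 3.739 * 10^(18.6 / 20)
      = 3.739 * 8.51138
      = 31.8241 V

31.8241 V


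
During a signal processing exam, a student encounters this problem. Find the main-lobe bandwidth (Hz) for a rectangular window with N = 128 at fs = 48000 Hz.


Main lobe width for a rectangular window:
Width = 2 * fs / N
      = 2 * 48000 / 128
      = 96000 / 128
      = 750.0 Hz

750.0 Hz


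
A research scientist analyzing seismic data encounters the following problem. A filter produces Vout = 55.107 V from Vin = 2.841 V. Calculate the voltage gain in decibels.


Voltage gain in dB:
G = 20 * log10(Vout / Vin)
  = 20 * log10(55.107 / 2.841)
  = 20 * log10(19.397043)
  = 20 * 1.287736
  = 25.75 dB

25.75 dB
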